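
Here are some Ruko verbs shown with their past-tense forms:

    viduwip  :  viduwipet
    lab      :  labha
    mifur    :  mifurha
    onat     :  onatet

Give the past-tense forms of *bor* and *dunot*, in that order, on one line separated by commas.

The suffix is conditioned by the final consonant: -et when the stem ends in a voiceless consonant (*viduwip*, *onat*); -ha when the stem ends in a voiced consonant (*lab*, *mifur*).
*bor* — final consonant /r/ (voiced) → -ha → *borha*.
Since the final consonant of *dunot* is /t/ (voiceless), it takes -et, giving *dunotet*.

borha, dunotet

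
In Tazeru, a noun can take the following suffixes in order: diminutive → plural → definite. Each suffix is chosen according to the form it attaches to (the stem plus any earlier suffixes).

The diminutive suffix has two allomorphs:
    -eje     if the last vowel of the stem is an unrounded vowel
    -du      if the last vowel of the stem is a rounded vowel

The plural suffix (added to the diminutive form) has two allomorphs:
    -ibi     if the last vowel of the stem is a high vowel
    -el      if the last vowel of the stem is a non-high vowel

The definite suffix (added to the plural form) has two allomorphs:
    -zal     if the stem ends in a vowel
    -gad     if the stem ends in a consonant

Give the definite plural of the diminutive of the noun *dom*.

The last vowel of *dom* is /o/, which is a rounded vowel, so the diminutive suffix is -du, giving *domdu*.
Since the last vowel of the diminutive form *domdu* is /u/ (a high vowel), it takes -ibi, giving *domduibi*.
Since the final sound of the plural form *domduibi* is /i/ (a vowel), it takes -zal, giving *domduibizal*.

domduibizal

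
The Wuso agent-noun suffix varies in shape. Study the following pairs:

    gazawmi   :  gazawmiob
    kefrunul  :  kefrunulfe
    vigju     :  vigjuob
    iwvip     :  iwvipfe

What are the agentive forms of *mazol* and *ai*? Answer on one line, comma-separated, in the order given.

mazolfe, aiob

The pattern is consonant vs. vowel: -fe when the stem ends in a consonant (*kefrunul*, *iwvip*); -ob when the stem ends in a vowel (*gazawmi*, *vigju*).
*mazol*: final sound = /l/, a consonant → -fe → *mazolfe*.
*ai* — final sound /i/ (a vowel) → -ob → *aiob*.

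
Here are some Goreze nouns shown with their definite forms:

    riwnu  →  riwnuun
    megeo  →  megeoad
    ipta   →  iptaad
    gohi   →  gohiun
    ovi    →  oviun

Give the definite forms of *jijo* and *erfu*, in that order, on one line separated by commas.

jijoad, erfuun

Looking at the last vowel of each stem: -un when the last vowel of the stem is a high vowel (*riwnu*, *gohi*, *ovi*); -ad when the last vowel of the stem is a non-high vowel (*megeo*, *ipta*).
*jijo*: last vowel = /o/, a non-high vowel → -ad → *jijoad*.
The last vowel of *erfu* is /u/, which is a high vowel, so the suffix is -un, giving *erfuun*.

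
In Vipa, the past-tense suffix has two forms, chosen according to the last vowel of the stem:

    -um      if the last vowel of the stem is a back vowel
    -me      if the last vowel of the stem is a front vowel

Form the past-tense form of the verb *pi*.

pime

*pi* — last vowel /i/ (a front vowel) → -me → *pime*.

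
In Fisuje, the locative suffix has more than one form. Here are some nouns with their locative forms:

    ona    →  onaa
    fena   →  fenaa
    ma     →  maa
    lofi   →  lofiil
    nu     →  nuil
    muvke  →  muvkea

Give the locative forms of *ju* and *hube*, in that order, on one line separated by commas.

juil, hubea

Looking at the last vowel of each stem: -il when the last vowel of the stem is a high vowel (*lofi*, *nu*); -a when the last vowel of the stem is a non-high vowel (*ona*, *fena*, *ma*, *muvke*).
*ju* — last vowel /u/ (a high vowel) → -il → *juil*.
*hube* — last vowel /e/ (a non-high vowel) → -a → *hubea*.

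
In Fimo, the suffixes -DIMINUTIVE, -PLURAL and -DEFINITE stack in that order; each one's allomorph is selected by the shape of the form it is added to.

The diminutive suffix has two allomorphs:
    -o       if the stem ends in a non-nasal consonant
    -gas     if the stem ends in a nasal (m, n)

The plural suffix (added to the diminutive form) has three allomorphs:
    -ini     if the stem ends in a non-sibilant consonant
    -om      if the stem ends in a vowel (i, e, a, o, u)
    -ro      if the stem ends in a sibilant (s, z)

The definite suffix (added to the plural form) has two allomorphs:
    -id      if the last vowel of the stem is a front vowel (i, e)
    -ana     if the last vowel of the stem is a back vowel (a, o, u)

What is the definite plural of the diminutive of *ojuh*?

ojuhoomana

*ojuh*: final consonant = /h/, non-nasal → -o → *ojuho*.
Since the final sound of the diminutive form *ojuho* is /o/ (a vowel), it takes -om, giving *ojuhoom*.
Since the last vowel of the plural form *ojuhoom* is /o/ (a back vowel), it takes -ana, giving *ojuhoomana*.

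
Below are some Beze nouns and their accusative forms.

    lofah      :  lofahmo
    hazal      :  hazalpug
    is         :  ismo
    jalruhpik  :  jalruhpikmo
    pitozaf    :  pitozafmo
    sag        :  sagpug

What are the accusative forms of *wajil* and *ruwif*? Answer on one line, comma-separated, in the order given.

wajilpug, ruwifmo

The alternation tracks the final consonant of the stem — -mo when the stem ends in a voiceless consonant (*lofah*, *is*, *jalruhpik*, *pitozaf*); -pug when the stem ends in a voiced consonant (*hazal*, *sag*).
Since the final consonant of *wajil* is /l/ (voiced), it takes -pug, giving *wajilpug*.
*ruwif*: final consonant = /f/, voiceless → -mo → *ruwifmo*.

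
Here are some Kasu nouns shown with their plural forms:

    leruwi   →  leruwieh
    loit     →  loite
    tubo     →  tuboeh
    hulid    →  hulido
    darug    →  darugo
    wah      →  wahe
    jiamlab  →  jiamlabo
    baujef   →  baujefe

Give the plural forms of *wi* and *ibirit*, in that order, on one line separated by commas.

The pattern is voicing of the final sound: -e when the stem ends in a voiceless consonant (*loit*, *wah*, *baujef*); -o when the stem ends in a voiced consonant (*hulid*, *darug*, *jiamlab*); -eh when the stem ends in a vowel (*leruwi*, *tubo*).
The final sound of *wi* is /i/, which is a vowel, so the suffix is -eh, giving *wieh*.
The final sound of *ibirit* is /t/, which is a voiceless consonant, so the suffix is -e, giving *ibirite*.

wieh, ibirite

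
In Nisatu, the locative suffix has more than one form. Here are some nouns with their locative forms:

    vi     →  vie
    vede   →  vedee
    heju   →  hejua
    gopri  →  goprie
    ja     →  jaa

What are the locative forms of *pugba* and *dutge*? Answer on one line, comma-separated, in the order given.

pugbaa, dutgee

The alternation tracks the last vowel of the stem — -e when the last vowel of the stem is a front vowel (*vi*, *vede*, *gopri*); -a when the last vowel of the stem is a back vowel (*heju*, *ja*).
*pugba* — last vowel /a/ (a back vowel) → -a → *pugbaa*.
Since the last vowel of *dutge* is /e/ (a front vowel), it takes -e, giving *dutgee*.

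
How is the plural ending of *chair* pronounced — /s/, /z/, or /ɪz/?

/z/

The stem *chair* ends in a voiced non-sibilant sound.
The plural suffix surfaces as /ɪz/ after sibilants, /s/ after other voiceless consonants, and /z/ after other voiced sounds.
So the plural -s on *chair* is pronounced /z/.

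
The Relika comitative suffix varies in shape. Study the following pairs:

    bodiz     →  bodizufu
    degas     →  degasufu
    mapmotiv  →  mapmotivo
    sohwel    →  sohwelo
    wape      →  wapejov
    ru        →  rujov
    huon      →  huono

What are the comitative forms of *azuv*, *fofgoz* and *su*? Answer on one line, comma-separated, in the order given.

azuvo, fofgozufu, sujov

Looking at the final sound of each stem: -ufu when the stem ends in a sibilant (*bodiz*, *degas*); -o when the stem ends in a non-sibilant consonant (*mapmotiv*, *sohwel*, *huon*); -jov when the stem ends in a vowel (*wape*, *ru*).
Since the final sound of *azuv* is /v/ (a non-sibilant consonant), it takes -o, giving *azuvo*.
*fofgoz*: final sound = /z/, a sibilant → -ufu → *fofgozufu*.
Since the final sound of *su* is /u/ (a vowel), it takes -jov, giving *sujov*.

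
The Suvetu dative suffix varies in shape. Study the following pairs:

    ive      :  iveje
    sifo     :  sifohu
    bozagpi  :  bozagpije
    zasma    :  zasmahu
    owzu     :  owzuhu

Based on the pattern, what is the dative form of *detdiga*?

The pattern is front/back vowel harmony: -je when the last vowel of the stem is a front vowel (*ive*, *bozagpi*); -hu when the last vowel of the stem is a back vowel (*sifo*, *zasma*, *owzu*).
*detdiga* — last vowel /a/ (a back vowel) → -hu → *detdigahu*.

detdigahu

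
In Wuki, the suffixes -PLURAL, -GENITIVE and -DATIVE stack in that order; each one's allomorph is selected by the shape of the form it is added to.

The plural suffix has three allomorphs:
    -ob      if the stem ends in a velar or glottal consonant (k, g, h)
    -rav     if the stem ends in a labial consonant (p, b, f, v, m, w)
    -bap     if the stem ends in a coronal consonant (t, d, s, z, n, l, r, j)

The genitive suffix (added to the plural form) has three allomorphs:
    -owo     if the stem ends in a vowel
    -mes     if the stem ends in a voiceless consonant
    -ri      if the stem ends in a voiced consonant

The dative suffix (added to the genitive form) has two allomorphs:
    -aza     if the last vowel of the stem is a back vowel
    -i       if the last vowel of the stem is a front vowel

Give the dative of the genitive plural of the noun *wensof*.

Since the final consonant of *wensof* is /f/ (labial), it takes -rav, giving *wensofrav*.
Since the final sound of the plural form *wensofrav* is /v/ (a voiced consonant), it takes -ri, giving *wensofravri*.
The last vowel of the genitive form *wensofravri* is /i/, which is a front vowel, so the dative suffix is -i, giving *wensofravrii*.

wensofravrii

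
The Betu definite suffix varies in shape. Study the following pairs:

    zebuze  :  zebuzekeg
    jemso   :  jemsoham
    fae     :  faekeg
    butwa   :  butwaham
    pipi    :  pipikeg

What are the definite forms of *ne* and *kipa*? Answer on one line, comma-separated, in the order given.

nekeg, kipaham

The alternation tracks the last vowel of the stem — -keg when the last vowel of the stem is a front vowel (*zebuze*, *fae*, *pipi*); -ham when the last vowel of the stem is a back vowel (*jemso*, *butwa*).
The last vowel of *ne* is /e/, which is a front vowel, so the suffix is -keg, giving *nekeg*.
The last vowel of *kipa* is /a/, which is a back vowel, so the suffix is -ham, giving *kipaham*.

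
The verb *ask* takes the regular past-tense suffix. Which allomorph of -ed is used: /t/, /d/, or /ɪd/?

/t/

The stem *ask* ends in a voiceless consonant other than /t/.
The -ed suffix is realized as /ɪd/ after /t, d/; as /t/ after other voiceless consonants; and as /d/ after other voiced sounds.
So -ed on *ask* is pronounced /t/.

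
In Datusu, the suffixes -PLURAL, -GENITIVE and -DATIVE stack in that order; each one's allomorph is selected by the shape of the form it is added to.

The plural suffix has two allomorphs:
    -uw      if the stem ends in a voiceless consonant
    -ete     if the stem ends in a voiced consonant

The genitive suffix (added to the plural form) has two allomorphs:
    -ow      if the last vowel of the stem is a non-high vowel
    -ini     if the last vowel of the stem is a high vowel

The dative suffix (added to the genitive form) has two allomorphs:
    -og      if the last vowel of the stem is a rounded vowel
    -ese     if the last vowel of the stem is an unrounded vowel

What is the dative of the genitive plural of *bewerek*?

bewerekuwiniese

The final consonant of *bewerek* is /k/, which is voiceless, so the plural suffix is -uw, giving *bewerekuw*.
Since the last vowel of the plural form *bewerekuw* is /u/ (a high vowel), it takes -ini, giving *bewerekuwini*.
The last vowel of the genitive form *bewerekuwini* is /i/, which is an unrounded vowel, so the dative suffix is -ese, giving *bewerekuwiniese*.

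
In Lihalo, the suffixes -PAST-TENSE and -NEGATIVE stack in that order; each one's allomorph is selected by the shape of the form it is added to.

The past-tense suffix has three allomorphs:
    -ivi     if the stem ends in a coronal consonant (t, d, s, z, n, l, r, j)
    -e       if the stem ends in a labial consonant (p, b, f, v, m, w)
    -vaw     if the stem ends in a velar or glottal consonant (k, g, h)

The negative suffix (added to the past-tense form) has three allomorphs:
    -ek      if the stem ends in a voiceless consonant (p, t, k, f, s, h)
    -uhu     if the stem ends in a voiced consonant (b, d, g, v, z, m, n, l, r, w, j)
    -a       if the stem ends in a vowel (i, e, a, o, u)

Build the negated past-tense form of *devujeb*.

*devujeb* — final consonant /b/ (labial) → -e → *devujebe*.
The past-tense form *devujebe* — final sound /e/ (a vowel) → -a → *devujebea*.

devujebea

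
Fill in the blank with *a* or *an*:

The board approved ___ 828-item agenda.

an

The indefinite article is chosen by the initial *sound* of the following word, not its spelling.
The number *828* is spoken "eight hundred …", beginning with /eɪt/ — a vowel sound.
So the article is *an*: The board approved an 828-item agenda.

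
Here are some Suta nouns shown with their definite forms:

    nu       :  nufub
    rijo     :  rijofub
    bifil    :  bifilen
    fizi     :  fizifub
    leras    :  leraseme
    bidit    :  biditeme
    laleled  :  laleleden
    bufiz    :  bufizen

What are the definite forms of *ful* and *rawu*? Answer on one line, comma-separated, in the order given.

The pattern is voicing of the final sound: -eme when the stem ends in a voiceless consonant (*leras*, *bidit*); -en when the stem ends in a voiced consonant (*bifil*, *laleled*, *bufiz*); -fub when the stem ends in a vowel (*nu*, *rijo*, *fizi*).
Since the final sound of *ful* is /l/ (a voiced consonant), it takes -en, giving *fulen*.
*rawu* — final sound /u/ (a vowel) → -fub → *rawufub*.

fulen, rawufub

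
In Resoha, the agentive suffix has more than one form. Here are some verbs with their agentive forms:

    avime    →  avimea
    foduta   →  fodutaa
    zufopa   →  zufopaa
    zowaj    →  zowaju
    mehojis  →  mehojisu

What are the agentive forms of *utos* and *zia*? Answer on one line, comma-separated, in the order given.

utosu, ziaa

The suffix is conditioned by the final sound: -u when the stem ends in a consonant (*zowaj*, *mehojis*); -a when the stem ends in a vowel (*avime*, *foduta*, *zufopa*).
*utos*: final sound = /s/, a consonant → -u → *utosu*.
*zia* — final sound /a/ (a vowel) → -a → *ziaa*.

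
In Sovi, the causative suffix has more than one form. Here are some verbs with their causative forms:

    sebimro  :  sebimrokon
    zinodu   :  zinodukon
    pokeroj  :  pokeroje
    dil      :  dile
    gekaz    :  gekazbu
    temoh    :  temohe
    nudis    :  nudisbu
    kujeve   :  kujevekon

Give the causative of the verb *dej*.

deje

The suffix is conditioned by the final sound: -bu when the stem ends in a sibilant (*gekaz*, *nudis*); -e when the stem ends in a non-sibilant consonant (*pokeroj*, *dil*, *temoh*); -kon when the stem ends in a vowel (*sebimro*, *zinodu*, *kujeve*).
*dej*: final sound = /j/, a non-sibilant consonant → -e → *deje*.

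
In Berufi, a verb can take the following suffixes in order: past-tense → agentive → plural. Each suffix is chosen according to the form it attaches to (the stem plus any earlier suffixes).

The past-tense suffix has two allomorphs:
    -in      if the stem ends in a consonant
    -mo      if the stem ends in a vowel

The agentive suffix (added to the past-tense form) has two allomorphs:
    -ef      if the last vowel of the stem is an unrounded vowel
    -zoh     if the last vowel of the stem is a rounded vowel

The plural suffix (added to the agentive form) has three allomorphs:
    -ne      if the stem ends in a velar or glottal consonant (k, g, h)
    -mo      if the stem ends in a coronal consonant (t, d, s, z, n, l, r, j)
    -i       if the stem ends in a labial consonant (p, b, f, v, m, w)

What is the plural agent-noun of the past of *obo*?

obomozohne

The final sound of *obo* is /o/, which is a vowel, so the past-tense suffix is -mo, giving *obomo*.
Since the last vowel of the past-tense form *obomo* is /o/ (a rounded vowel), it takes -zoh, giving *obomozoh*.
Since the final consonant of the agentive form *obomozoh* is /h/ (velar/glottal), it takes -ne, giving *obomozohne*.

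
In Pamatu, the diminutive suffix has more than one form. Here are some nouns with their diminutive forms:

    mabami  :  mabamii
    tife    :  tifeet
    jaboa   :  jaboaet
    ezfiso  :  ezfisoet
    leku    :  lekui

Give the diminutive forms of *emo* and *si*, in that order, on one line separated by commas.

emoet, sii

The suffix is conditioned by the last vowel: -i when the last vowel of the stem is a high vowel (*mabami*, *leku*); -et when the last vowel of the stem is a non-high vowel (*tife*, *jaboa*, *ezfiso*).
*emo*: last vowel = /o/, a non-high vowel → -et → *emoet*.
Since the last vowel of *si* is /i/ (a high vowel), it takes -i, giving *sii*.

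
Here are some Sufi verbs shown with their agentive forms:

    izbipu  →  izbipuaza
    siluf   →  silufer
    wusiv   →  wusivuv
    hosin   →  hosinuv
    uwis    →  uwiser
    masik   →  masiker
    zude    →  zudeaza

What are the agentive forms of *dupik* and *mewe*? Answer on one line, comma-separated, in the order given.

dupiker, meweaza

The pattern is voicing of the final sound: -er when the stem ends in a voiceless consonant (*siluf*, *uwis*, *masik*); -uv when the stem ends in a voiced consonant (*wusiv*, *hosin*); -aza when the stem ends in a vowel (*izbipu*, *zude*).
*dupik*: final sound = /k/, a voiceless consonant → -er → *dupiker*.
*mewe* — final sound /e/ (a vowel) → -aza → *meweaza*.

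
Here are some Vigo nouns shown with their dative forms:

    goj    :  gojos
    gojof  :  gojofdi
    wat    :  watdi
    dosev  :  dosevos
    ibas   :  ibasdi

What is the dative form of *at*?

atdi

Looking at the final consonant of each stem: -di when the stem ends in a voiceless consonant (*gojof*, *wat*, *ibas*); -os when the stem ends in a voiced consonant (*goj*, *dosev*).
The final consonant of *at* is /t/, which is voiceless, so the suffix is -di, giving *atdi*.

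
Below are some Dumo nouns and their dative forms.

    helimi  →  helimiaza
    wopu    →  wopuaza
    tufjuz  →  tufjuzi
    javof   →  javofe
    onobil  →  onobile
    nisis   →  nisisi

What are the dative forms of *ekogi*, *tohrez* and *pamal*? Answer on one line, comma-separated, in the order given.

The suffix is conditioned by the final sound: -i when the stem ends in a sibilant (*tufjuz*, *nisis*); -e when the stem ends in a non-sibilant consonant (*javof*, *onobil*); -aza when the stem ends in a vowel (*helimi*, *wopu*).
*ekogi*: final sound = /i/, a vowel → -aza → *ekogiaza*.
Since the final sound of *tohrez* is /z/ (a sibilant), it takes -i, giving *tohrezi*.
Since the final sound of *pamal* is /l/ (a non-sibilant consonant), it takes -e, giving *pamale*.

ekogiaza, tohrezi, pamale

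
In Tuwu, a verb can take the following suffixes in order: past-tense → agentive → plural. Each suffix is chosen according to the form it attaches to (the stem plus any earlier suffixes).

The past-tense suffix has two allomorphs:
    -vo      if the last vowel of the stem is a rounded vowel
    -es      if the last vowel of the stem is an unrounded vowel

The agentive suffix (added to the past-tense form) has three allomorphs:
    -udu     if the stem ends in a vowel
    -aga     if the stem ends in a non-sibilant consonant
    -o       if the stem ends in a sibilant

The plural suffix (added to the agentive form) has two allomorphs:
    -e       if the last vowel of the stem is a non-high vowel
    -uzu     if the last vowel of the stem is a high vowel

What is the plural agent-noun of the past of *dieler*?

The last vowel of *dieler* is /e/, which is an unrounded vowel, so the past-tense suffix is -es, giving *dieleres*.
The past-tense form *dieleres*: final sound = /s/, a sibilant → -o → *dielereso*.
The last vowel of the agentive form *dielereso* is /o/, which is a non-high vowel, so the plural suffix is -e, giving *dieleresoe*.

dieleresoe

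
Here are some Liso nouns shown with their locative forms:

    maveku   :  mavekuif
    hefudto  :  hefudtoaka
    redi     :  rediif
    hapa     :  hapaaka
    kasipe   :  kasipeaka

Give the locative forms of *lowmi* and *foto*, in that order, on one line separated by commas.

lowmiif, fotoaka

The suffix is conditioned by the last vowel: -if when the last vowel of the stem is a high vowel (*maveku*, *redi*); -aka when the last vowel of the stem is a non-high vowel (*hefudto*, *hapa*, *kasipe*).
*lowmi* — last vowel /i/ (a high vowel) → -if → *lowmiif*.
The last vowel of *foto* is /o/, which is a non-high vowel, so the suffix is -aka, giving *fotoaka*.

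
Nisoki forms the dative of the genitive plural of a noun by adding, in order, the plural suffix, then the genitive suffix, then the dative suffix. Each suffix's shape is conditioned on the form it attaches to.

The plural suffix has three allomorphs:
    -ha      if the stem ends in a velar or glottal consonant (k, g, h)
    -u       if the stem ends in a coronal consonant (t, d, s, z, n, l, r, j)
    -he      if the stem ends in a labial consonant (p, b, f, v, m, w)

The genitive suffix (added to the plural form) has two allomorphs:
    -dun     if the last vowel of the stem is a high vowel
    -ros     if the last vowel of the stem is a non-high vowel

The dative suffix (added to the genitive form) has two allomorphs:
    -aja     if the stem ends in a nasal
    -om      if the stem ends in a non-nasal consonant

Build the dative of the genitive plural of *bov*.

*bov* — final consonant /v/ (labial) → -he → *bovhe*.
The plural form *bovhe* — last vowel /e/ (a non-high vowel) → -ros → *bovheros*.
The genitive form *bovheros* — final consonant /s/ (non-nasal) → -om → *bovherosom*.

bovherosom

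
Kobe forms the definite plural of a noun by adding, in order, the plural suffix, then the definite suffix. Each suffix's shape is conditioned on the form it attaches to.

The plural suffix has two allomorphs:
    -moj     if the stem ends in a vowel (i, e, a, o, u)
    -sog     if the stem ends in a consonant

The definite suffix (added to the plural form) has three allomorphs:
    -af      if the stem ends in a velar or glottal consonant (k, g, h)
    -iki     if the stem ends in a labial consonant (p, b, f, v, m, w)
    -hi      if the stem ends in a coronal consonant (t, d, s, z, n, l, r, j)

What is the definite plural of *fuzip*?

The final sound of *fuzip* is /p/, which is a consonant, so the plural suffix is -sog, giving *fuzipsog*.
The plural form *fuzipsog*: final consonant = /g/, velar/glottal → -af → *fuzipsogaf*.

fuzipsogaf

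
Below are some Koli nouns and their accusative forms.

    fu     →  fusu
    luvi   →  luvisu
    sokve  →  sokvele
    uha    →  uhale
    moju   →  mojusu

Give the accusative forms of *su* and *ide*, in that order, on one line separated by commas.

susu, idele

The alternation tracks the last vowel of the stem — -su when the last vowel of the stem is a high vowel (*fu*, *luvi*, *moju*); -le when the last vowel of the stem is a non-high vowel (*sokve*, *uha*).
*su*: last vowel = /u/, a high vowel → -su → *susu*.
*ide*: last vowel = /e/, a non-high vowel → -le → *idele*.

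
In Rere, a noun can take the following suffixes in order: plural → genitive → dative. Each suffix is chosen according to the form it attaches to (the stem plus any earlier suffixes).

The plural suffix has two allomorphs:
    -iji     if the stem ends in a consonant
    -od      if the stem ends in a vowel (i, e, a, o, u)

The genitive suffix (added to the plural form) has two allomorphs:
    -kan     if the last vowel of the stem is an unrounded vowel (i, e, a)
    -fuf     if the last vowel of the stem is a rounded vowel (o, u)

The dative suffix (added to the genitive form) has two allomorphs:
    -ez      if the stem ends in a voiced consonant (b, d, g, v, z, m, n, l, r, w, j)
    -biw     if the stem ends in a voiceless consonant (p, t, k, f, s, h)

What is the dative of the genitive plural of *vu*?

vuodfufbiw

*vu* — final sound /u/ (a vowel) → -od → *vuod*.
The plural form *vuod*: last vowel = /o/, a rounded vowel → -fuf → *vuodfuf*.
The final consonant of the genitive form *vuodfuf* is /f/, which is voiceless, so the dative suffix is -biw, giving *vuodfufbiw*.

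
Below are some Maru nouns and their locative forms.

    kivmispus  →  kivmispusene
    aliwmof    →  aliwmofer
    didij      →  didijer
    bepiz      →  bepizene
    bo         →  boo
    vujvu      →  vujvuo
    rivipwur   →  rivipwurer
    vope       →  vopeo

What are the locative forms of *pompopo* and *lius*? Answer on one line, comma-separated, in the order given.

The suffix is conditioned by the final sound: -ene when the stem ends in a sibilant (*kivmispus*, *bepiz*); -er when the stem ends in a non-sibilant consonant (*aliwmof*, *didij*, *rivipwur*); -o when the stem ends in a vowel (*bo*, *vujvu*, *vope*).
*pompopo*: final sound = /o/, a vowel → -o → *pompopoo*.
*lius* — final sound /s/ (a sibilant) → -ene → *liusene*.

pompopoo, liusene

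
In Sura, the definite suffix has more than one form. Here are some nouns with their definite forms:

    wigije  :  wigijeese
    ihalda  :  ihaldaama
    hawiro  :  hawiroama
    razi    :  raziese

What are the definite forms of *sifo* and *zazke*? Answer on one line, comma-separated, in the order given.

sifoama, zazkeese

The alternation tracks the last vowel of the stem — -ese when the last vowel of the stem is a front vowel (*wigije*, *razi*); -ama when the last vowel of the stem is a back vowel (*ihalda*, *hawiro*).
Since the last vowel of *sifo* is /o/ (a back vowel), it takes -ama, giving *sifoama*.
Since the last vowel of *zazke* is /e/ (a front vowel), it takes -ese, giving *zazkeese*.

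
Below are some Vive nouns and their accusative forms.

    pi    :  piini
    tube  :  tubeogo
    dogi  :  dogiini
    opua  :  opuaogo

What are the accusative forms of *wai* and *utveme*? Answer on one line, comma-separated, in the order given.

The suffix is conditioned by the last vowel: -ini when the last vowel of the stem is a high vowel (*pi*, *dogi*); -ogo when the last vowel of the stem is a non-high vowel (*tube*, *opua*).
*wai* — last vowel /i/ (a high vowel) → -ini → *waiini*.
Since the last vowel of *utveme* is /e/ (a non-high vowel), it takes -ogo, giving *utvemeogo*.

waiini, utvemeogo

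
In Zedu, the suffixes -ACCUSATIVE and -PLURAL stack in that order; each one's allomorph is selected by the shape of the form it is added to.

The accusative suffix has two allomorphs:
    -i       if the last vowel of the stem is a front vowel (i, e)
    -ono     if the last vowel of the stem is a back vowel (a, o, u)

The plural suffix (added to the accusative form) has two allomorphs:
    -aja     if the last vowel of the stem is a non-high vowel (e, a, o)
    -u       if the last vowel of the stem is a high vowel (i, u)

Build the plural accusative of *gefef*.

*gefef*: last vowel = /e/, a front vowel → -i → *gefefi*.
The accusative form *gefefi* — last vowel /i/ (a high vowel) → -u → *gefefiu*.

gefefiu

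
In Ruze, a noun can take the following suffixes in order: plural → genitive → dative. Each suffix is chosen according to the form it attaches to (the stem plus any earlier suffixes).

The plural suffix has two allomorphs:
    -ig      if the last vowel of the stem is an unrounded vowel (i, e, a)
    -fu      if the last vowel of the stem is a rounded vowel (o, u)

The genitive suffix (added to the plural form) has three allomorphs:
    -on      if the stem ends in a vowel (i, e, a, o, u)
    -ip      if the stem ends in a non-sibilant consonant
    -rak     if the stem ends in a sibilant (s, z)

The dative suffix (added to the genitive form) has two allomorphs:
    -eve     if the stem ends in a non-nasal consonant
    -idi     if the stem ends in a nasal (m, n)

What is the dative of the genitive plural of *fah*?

fahigipeve

Since the last vowel of *fah* is /a/ (an unrounded vowel), it takes -ig, giving *fahig*.
Since the final sound of the plural form *fahig* is /g/ (a non-sibilant consonant), it takes -ip, giving *fahigip*.
Since the final consonant of the genitive form *fahigip* is /p/ (non-nasal), it takes -eve, giving *fahigipeve*.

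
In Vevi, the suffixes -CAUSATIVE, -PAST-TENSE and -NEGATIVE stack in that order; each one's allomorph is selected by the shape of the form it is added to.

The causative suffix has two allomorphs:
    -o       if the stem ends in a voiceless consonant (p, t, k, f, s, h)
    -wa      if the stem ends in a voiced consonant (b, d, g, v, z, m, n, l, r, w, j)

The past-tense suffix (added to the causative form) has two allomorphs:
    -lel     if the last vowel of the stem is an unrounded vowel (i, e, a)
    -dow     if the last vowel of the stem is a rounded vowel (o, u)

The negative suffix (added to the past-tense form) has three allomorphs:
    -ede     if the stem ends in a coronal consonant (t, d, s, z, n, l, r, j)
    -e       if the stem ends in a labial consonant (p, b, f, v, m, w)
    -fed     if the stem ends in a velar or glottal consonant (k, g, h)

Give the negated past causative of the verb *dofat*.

dofatodowe

*dofat* — final consonant /t/ (voiceless) → -o → *dofato*.
Since the last vowel of the causative form *dofato* is /o/ (a rounded vowel), it takes -dow, giving *dofatodow*.
The past-tense form *dofatodow*: final consonant = /w/, labial → -e → *dofatodowe*.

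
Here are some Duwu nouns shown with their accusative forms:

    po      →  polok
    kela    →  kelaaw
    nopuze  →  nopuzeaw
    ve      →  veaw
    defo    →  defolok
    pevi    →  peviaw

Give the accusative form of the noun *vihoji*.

vihojiaw

The alternation tracks the last vowel of the stem — -lok when the last vowel of the stem is a rounded vowel (*po*, *defo*); -aw when the last vowel of the stem is an unrounded vowel (*kela*, *nopuze*, *ve*, *pevi*).
*vihoji* — last vowel /i/ (an unrounded vowel) → -aw → *vihojiaw*.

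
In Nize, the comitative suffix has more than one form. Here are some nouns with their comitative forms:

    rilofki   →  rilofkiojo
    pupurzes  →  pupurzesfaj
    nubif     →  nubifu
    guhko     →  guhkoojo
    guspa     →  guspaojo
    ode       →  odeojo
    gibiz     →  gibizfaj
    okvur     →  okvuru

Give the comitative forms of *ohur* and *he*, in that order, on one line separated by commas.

ohuru, heojo

Looking at the final sound of each stem: -faj when the stem ends in a sibilant (*pupurzes*, *gibiz*); -u when the stem ends in a non-sibilant consonant (*nubif*, *okvur*); -ojo when the stem ends in a vowel (*rilofki*, *guhko*, *guspa*, *ode*).
Since the final sound of *ohur* is /r/ (a non-sibilant consonant), it takes -u, giving *ohuru*.
*he* — final sound /e/ (a vowel) → -ojo → *heojo*.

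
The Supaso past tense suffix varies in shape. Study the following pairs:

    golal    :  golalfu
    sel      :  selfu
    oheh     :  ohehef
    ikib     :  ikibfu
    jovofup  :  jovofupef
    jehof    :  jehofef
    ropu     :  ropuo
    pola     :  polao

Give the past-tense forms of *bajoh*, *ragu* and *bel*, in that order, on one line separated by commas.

The pattern is voicing of the final sound: -ef when the stem ends in a voiceless consonant (*oheh*, *jovofup*, *jehof*); -fu when the stem ends in a voiced consonant (*golal*, *sel*, *ikib*); -o when the stem ends in a vowel (*ropu*, *pola*).
*bajoh*: final sound = /h/, a voiceless consonant → -ef → *bajohef*.
Since the final sound of *ragu* is /u/ (a vowel), it takes -o, giving *raguo*.
*bel*: final sound = /l/, a voiced consonant → -fu → *belfu*.

bajohef, raguo, belfu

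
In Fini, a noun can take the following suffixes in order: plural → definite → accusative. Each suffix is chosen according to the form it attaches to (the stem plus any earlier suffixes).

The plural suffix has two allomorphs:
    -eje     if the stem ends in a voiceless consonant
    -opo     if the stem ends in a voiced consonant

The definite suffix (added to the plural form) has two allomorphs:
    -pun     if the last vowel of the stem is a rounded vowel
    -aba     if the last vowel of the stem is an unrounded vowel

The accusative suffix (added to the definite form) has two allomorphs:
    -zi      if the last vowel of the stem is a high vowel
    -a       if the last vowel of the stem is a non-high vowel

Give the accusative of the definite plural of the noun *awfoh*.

*awfoh* — final consonant /h/ (voiceless) → -eje → *awfoheje*.
Since the last vowel of the plural form *awfoheje* is /e/ (an unrounded vowel), it takes -aba, giving *awfohejeaba*.
The definite form *awfohejeaba* — last vowel /a/ (a non-high vowel) → -a → *awfohejeabaa*.

awfohejeabaa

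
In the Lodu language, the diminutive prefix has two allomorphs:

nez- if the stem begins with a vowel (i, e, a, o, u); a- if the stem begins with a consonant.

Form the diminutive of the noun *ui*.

The first sound of *ui* is /u/, which is a vowel, so the prefix is nez-, giving *nezui*.

nezui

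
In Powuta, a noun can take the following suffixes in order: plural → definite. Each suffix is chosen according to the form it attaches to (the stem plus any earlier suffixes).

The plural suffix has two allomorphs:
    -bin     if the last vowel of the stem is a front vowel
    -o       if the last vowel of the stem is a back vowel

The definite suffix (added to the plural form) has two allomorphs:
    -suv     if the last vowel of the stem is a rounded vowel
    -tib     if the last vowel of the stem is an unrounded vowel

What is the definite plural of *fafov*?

fafovosuv

Since the last vowel of *fafov* is /o/ (a back vowel), it takes -o, giving *fafovo*.
Since the last vowel of the plural form *fafovo* is /o/ (a rounded vowel), it takes -suv, giving *fafovosuv*.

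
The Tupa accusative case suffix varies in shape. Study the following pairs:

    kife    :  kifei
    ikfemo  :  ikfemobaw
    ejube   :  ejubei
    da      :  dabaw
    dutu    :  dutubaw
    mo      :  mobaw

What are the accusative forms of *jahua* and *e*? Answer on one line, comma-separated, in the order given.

The alternation tracks the last vowel of the stem — -i when the last vowel of the stem is a front vowel (*kife*, *ejube*); -baw when the last vowel of the stem is a back vowel (*ikfemo*, *da*, *dutu*, *mo*).
*jahua*: last vowel = /a/, a back vowel → -baw → *jahuabaw*.
Since the last vowel of *e* is /e/ (a front vowel), it takes -i, giving *ei*.

jahuabaw, ei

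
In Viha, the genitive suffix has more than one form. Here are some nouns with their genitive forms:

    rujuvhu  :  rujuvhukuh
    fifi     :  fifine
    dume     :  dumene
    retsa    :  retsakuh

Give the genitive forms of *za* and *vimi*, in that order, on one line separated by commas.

The alternation tracks the last vowel of the stem — -ne when the last vowel of the stem is a front vowel (*fifi*, *dume*); -kuh when the last vowel of the stem is a back vowel (*rujuvhu*, *retsa*).
Since the last vowel of *za* is /a/ (a back vowel), it takes -kuh, giving *zakuh*.
*vimi*: last vowel = /i/, a front vowel → -ne → *vimine*.

zakuh, vimine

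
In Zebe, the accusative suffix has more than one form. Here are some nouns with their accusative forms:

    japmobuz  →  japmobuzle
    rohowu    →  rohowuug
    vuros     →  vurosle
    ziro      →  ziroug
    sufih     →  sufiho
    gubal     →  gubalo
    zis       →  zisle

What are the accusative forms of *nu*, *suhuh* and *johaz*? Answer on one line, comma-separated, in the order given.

nuug, suhuho, johazle

Looking at the final sound of each stem: -le when the stem ends in a sibilant (*japmobuz*, *vuros*, *zis*); -o when the stem ends in a non-sibilant consonant (*sufih*, *gubal*); -ug when the stem ends in a vowel (*rohowu*, *ziro*).
The final sound of *nu* is /u/, which is a vowel, so the suffix is -ug, giving *nuug*.
*suhuh*: final sound = /h/, a non-sibilant consonant → -o → *suhuho*.
The final sound of *johaz* is /z/, which is a sibilant, so the suffix is -le, giving *johazle*.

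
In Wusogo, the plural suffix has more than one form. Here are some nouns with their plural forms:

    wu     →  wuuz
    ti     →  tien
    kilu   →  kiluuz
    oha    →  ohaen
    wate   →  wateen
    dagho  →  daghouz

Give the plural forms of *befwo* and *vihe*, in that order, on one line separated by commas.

Looking at the last vowel of each stem: -uz when the last vowel of the stem is a rounded vowel (*wu*, *kilu*, *dagho*); -en when the last vowel of the stem is an unrounded vowel (*ti*, *oha*, *wate*).
*befwo* — last vowel /o/ (a rounded vowel) → -uz → *befwouz*.
The last vowel of *vihe* is /e/, which is an unrounded vowel, so the suffix is -en, giving *viheen*.

befwouz, viheen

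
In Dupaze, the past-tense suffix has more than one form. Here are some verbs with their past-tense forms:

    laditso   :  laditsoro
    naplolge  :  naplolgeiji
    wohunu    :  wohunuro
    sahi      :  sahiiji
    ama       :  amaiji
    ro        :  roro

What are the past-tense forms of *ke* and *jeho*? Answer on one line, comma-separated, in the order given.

The pattern is rounding harmony: -ro when the last vowel of the stem is a rounded vowel (*laditso*, *wohunu*, *ro*); -iji when the last vowel of the stem is an unrounded vowel (*naplolge*, *sahi*, *ama*).
The last vowel of *ke* is /e/, which is an unrounded vowel, so the suffix is -iji, giving *keiji*.
The last vowel of *jeho* is /o/, which is a rounded vowel, so the suffix is -ro, giving *jehoro*.

keiji, jehoro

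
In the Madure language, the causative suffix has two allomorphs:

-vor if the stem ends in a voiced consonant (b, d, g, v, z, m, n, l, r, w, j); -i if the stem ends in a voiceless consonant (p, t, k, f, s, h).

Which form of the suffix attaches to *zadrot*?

-i

The final consonant of *zadrot* is /t/, which is voiceless, so the suffix is -i.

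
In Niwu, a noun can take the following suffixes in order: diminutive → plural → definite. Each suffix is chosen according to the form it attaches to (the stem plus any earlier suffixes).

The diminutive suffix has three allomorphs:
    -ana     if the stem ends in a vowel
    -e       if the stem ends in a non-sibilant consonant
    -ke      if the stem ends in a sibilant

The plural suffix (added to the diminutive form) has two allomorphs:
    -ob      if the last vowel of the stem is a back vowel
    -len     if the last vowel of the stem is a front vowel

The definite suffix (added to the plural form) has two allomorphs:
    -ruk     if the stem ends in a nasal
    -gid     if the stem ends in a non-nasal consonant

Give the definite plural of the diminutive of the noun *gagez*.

The final sound of *gagez* is /z/, which is a sibilant, so the diminutive suffix is -ke, giving *gagezke*.
The diminutive form *gagezke*: last vowel = /e/, a front vowel → -len → *gagezkelen*.
The plural form *gagezkelen*: final consonant = /n/, a nasal → -ruk → *gagezkelenruk*.

gagezkelenruk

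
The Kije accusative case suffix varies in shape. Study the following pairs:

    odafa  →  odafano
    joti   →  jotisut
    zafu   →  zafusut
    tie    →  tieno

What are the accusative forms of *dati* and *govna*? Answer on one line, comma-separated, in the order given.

The suffix is conditioned by the last vowel: -sut when the last vowel of the stem is a high vowel (*joti*, *zafu*); -no when the last vowel of the stem is a non-high vowel (*odafa*, *tie*).
*dati*: last vowel = /i/, a high vowel → -sut → *datisut*.
*govna*: last vowel = /a/, a non-high vowel → -no → *govnano*.

datisut, govnano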